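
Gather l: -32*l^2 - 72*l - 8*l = -32*l^2 - 80*l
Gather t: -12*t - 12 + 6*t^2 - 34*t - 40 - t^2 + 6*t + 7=5*t^2 - 40*t - 45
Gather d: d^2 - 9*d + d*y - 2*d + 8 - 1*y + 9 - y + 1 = d^2 + d*(y - 11) - 2*y + 18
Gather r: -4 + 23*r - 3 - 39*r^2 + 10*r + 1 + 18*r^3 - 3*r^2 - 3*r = 18*r^3 - 42*r^2 + 30*r - 6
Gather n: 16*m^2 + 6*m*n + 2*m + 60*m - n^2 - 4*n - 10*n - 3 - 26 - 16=16*m^2 + 62*m - n^2 + n*(6*m - 14) - 45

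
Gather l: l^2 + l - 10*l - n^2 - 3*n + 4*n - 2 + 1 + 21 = l^2 - 9*l - n^2 + n + 20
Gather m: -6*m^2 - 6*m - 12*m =-6*m^2 - 18*m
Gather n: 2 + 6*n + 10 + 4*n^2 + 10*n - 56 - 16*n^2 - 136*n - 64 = -12*n^2 - 120*n - 108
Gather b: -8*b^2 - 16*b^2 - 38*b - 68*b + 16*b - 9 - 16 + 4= -24*b^2 - 90*b - 21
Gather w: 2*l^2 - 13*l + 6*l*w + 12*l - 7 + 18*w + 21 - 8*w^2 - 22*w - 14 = 2*l^2 - l - 8*w^2 + w*(6*l - 4)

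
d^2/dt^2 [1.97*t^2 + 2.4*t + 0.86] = 3.94000000000000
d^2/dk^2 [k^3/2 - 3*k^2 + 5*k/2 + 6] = 3*k - 6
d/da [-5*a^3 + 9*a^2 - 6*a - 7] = -15*a^2 + 18*a - 6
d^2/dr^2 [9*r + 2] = 0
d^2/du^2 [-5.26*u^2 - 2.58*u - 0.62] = -10.5200000000000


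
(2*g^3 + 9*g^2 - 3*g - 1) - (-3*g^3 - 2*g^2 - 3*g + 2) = 5*g^3 + 11*g^2 - 3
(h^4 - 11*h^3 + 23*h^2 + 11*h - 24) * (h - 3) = h^5 - 14*h^4 + 56*h^3 - 58*h^2 - 57*h + 72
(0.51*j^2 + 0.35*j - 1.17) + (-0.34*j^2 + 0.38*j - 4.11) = 0.17*j^2 + 0.73*j - 5.28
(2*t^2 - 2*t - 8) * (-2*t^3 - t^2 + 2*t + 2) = -4*t^5 + 2*t^4 + 22*t^3 + 8*t^2 - 20*t - 16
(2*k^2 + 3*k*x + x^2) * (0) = 0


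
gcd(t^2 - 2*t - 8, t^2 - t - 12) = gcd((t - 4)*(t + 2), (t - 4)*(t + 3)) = t - 4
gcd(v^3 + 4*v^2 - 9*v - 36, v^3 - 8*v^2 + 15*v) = v - 3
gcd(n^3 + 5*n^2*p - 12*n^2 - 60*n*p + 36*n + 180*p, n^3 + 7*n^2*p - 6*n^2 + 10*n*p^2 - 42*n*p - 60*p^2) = n^2 + 5*n*p - 6*n - 30*p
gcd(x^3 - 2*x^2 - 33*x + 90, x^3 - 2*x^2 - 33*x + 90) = x^3 - 2*x^2 - 33*x + 90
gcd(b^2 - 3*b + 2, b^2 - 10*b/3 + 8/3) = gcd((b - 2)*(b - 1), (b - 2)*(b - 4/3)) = b - 2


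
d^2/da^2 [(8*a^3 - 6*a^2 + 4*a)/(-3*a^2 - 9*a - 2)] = 12*(-133*a^3 - 90*a^2 - 4*a + 16)/(27*a^6 + 243*a^5 + 783*a^4 + 1053*a^3 + 522*a^2 + 108*a + 8)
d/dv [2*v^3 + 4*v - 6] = 6*v^2 + 4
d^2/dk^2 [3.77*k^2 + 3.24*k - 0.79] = 7.54000000000000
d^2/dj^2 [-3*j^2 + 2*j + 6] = -6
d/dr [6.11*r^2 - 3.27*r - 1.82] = 12.22*r - 3.27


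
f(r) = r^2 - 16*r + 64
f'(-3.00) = -22.00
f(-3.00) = 121.00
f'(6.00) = -4.00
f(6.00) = 4.00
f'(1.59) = -12.82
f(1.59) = 41.09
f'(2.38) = -11.24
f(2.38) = 31.58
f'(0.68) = -14.64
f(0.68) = 53.58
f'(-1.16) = -18.32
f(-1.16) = 83.91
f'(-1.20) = -18.40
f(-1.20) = 84.64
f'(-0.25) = -16.50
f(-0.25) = 68.06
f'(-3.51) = -23.02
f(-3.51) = 132.48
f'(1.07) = -13.86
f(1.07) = 48.02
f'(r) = 2*r - 16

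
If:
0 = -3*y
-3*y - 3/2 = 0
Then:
No Solution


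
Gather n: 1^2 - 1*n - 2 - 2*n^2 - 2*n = -2*n^2 - 3*n - 1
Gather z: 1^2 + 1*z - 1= z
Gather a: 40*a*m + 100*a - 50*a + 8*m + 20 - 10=a*(40*m + 50) + 8*m + 10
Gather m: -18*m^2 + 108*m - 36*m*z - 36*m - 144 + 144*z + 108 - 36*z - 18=-18*m^2 + m*(72 - 36*z) + 108*z - 54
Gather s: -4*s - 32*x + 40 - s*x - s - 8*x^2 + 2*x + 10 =s*(-x - 5) - 8*x^2 - 30*x + 50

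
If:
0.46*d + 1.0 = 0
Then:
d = -2.17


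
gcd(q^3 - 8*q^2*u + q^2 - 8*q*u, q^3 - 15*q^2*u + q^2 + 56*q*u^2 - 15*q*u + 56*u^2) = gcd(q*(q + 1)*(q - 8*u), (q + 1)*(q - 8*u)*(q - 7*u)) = q^2 - 8*q*u + q - 8*u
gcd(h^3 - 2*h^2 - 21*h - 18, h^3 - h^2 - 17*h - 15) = h^2 + 4*h + 3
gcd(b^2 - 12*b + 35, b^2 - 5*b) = b - 5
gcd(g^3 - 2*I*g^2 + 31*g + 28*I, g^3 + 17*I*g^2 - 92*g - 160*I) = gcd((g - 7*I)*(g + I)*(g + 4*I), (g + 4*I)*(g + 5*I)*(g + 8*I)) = g + 4*I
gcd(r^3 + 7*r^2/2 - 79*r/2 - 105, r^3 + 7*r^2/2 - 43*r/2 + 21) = r + 7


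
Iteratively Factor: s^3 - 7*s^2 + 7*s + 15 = (s - 3)*(s^2 - 4*s - 5) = (s - 5)*(s - 3)*(s + 1)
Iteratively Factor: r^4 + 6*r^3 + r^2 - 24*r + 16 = (r + 4)*(r^3 + 2*r^2 - 7*r + 4) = (r - 1)*(r + 4)*(r^2 + 3*r - 4) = (r - 1)^2*(r + 4)*(r + 4)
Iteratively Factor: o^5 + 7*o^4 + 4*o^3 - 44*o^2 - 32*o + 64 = (o + 4)*(o^4 + 3*o^3 - 8*o^2 - 12*o + 16) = (o - 1)*(o + 4)*(o^3 + 4*o^2 - 4*o - 16) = (o - 1)*(o + 2)*(o + 4)*(o^2 + 2*o - 8) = (o - 1)*(o + 2)*(o + 4)^2*(o - 2)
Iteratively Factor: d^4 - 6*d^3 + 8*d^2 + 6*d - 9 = (d - 1)*(d^3 - 5*d^2 + 3*d + 9) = (d - 1)*(d + 1)*(d^2 - 6*d + 9) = (d - 3)*(d - 1)*(d + 1)*(d - 3)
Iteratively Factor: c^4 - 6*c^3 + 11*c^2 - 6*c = (c - 1)*(c^3 - 5*c^2 + 6*c) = (c - 2)*(c - 1)*(c^2 - 3*c) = (c - 3)*(c - 2)*(c - 1)*(c)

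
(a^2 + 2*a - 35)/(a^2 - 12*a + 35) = (a + 7)/(a - 7)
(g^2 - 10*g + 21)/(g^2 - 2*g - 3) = (g - 7)/(g + 1)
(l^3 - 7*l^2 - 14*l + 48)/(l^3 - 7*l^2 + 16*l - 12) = (l^2 - 5*l - 24)/(l^2 - 5*l + 6)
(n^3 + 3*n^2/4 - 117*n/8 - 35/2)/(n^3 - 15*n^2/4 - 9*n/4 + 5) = (n + 7/2)/(n - 1)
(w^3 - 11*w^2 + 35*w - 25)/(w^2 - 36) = (w^3 - 11*w^2 + 35*w - 25)/(w^2 - 36)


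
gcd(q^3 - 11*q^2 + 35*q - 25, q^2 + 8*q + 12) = 1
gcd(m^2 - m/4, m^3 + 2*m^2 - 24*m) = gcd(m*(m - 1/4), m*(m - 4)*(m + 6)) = m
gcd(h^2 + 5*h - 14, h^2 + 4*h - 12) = h - 2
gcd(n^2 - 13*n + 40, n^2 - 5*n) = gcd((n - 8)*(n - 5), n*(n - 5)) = n - 5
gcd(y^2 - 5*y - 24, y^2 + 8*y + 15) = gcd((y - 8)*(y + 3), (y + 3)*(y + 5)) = y + 3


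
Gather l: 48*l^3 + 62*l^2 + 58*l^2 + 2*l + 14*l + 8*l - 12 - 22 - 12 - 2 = 48*l^3 + 120*l^2 + 24*l - 48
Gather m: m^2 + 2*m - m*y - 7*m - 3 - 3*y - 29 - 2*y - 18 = m^2 + m*(-y - 5) - 5*y - 50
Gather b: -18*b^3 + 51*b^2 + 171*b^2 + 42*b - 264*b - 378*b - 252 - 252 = -18*b^3 + 222*b^2 - 600*b - 504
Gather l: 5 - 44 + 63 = 24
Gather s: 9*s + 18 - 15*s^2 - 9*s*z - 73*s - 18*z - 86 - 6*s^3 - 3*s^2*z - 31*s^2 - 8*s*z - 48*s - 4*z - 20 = -6*s^3 + s^2*(-3*z - 46) + s*(-17*z - 112) - 22*z - 88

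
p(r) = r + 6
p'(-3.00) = 1.00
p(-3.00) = 3.00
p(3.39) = 9.39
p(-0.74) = 5.26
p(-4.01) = 1.99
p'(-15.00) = 1.00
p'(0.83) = 1.00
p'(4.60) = 1.00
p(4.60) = 10.60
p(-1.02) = 4.98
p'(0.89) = 1.00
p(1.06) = 7.06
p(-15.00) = -9.00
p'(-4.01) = 1.00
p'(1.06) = 1.00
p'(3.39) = 1.00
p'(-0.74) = 1.00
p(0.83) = 6.83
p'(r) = 1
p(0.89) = 6.89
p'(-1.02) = 1.00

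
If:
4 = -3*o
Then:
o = -4/3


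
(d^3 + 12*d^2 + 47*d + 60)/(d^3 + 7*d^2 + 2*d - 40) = (d + 3)/(d - 2)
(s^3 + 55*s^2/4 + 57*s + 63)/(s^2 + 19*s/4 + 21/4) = (s^2 + 12*s + 36)/(s + 3)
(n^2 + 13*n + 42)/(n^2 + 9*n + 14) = (n + 6)/(n + 2)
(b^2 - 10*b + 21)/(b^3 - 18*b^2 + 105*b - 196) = (b - 3)/(b^2 - 11*b + 28)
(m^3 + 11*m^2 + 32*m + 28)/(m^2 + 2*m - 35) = (m^2 + 4*m + 4)/(m - 5)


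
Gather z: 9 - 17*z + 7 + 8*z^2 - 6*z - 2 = 8*z^2 - 23*z + 14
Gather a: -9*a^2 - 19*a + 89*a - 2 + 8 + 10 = -9*a^2 + 70*a + 16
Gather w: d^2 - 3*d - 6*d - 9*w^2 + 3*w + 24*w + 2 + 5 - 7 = d^2 - 9*d - 9*w^2 + 27*w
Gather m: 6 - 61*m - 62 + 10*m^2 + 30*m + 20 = 10*m^2 - 31*m - 36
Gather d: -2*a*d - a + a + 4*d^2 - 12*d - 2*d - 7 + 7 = 4*d^2 + d*(-2*a - 14)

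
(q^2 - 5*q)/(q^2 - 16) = q*(q - 5)/(q^2 - 16)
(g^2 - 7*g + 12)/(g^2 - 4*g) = (g - 3)/g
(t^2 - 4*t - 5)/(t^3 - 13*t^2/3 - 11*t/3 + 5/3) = 3/(3*t - 1)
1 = 1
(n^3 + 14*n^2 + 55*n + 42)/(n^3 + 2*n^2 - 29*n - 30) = (n + 7)/(n - 5)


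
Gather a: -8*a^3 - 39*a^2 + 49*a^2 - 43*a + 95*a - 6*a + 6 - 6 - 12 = -8*a^3 + 10*a^2 + 46*a - 12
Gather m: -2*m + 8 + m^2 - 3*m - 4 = m^2 - 5*m + 4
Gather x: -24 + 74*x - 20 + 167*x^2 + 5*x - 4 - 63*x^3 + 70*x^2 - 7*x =-63*x^3 + 237*x^2 + 72*x - 48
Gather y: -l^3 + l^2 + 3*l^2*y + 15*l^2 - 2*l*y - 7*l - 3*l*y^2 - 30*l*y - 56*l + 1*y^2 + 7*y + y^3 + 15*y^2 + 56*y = -l^3 + 16*l^2 - 63*l + y^3 + y^2*(16 - 3*l) + y*(3*l^2 - 32*l + 63)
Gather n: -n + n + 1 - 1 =0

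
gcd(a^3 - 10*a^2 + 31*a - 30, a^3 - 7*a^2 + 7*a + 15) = a^2 - 8*a + 15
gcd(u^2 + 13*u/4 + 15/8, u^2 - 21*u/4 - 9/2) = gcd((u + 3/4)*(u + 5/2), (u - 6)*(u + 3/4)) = u + 3/4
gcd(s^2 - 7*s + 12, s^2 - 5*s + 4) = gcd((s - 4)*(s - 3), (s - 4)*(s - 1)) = s - 4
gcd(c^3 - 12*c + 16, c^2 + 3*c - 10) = c - 2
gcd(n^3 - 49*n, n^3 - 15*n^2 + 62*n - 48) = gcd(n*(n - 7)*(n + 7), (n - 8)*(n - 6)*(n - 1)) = 1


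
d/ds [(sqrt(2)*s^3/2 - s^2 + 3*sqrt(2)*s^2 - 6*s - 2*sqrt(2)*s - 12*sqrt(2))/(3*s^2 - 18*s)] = (sqrt(2)*s^4 - 12*sqrt(2)*s^3 - 32*sqrt(2)*s^2 + 24*s^2 + 48*sqrt(2)*s - 144*sqrt(2))/(6*s^2*(s^2 - 12*s + 36))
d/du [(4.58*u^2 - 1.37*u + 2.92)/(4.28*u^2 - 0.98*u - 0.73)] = (1.3752*u^2 - 31.682*u + 3.8617)/(18.3184*u^4 - 8.3888*u^3 - 5.2884*u^2 + 1.4308*u + 0.5329)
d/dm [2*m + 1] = 2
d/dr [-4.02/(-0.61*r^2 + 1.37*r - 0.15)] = (5.5074 - 4.9044*r)/(0.61*r^2 - 1.37*r + 0.15)^2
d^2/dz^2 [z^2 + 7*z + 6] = 2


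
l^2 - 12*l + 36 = (l - 6)^2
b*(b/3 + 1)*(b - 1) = b^3/3 + 2*b^2/3 - b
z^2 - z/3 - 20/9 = (z - 5/3)*(z + 4/3)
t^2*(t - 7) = t^3 - 7*t^2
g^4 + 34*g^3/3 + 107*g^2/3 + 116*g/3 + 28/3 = (g + 1/3)*(g + 2)^2*(g + 7)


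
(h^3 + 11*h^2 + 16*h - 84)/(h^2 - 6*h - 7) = (-h^3 - 11*h^2 - 16*h + 84)/(-h^2 + 6*h + 7)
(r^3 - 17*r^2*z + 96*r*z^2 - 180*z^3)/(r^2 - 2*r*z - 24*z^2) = (r^2 - 11*r*z + 30*z^2)/(r + 4*z)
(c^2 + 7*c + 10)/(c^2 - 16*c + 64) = (c^2 + 7*c + 10)/(c^2 - 16*c + 64)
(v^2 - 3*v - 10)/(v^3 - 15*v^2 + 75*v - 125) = (v + 2)/(v^2 - 10*v + 25)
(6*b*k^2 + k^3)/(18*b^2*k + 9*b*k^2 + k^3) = k/(3*b + k)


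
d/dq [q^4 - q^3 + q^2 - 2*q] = 4*q^3 - 3*q^2 + 2*q - 2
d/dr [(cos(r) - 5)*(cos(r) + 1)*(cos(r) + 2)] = (-3*cos(r)^2 + 4*cos(r) + 13)*sin(r)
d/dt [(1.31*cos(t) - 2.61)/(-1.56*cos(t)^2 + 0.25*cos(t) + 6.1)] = (-2.0436*cos(t)^2 + 8.1432*cos(t) - 8.6435)*sin(t)/(2.4336*cos(t)^4 - 0.78*cos(t)^3 - 18.9695*cos(t)^2 + 3.05*cos(t) + 37.21)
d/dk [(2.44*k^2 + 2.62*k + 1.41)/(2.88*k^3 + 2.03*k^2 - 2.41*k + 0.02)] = (-7.0272*k^4 - 15.0912*k^3 - 23.3814*k^2 - 5.627*k + 3.4505)/(8.2944*k^6 + 11.6928*k^5 - 9.7607*k^4 - 9.6694*k^3 + 5.8893*k^2 - 0.0964*k + 0.0004)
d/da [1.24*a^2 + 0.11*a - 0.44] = 2.48*a + 0.11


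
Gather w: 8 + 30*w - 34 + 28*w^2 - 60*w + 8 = 28*w^2 - 30*w - 18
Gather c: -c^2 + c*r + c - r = -c^2 + c*(r + 1) - r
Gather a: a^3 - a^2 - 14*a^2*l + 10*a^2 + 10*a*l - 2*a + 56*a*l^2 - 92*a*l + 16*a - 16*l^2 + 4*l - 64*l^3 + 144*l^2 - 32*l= a^3 + a^2*(9 - 14*l) + a*(56*l^2 - 82*l + 14) - 64*l^3 + 128*l^2 - 28*l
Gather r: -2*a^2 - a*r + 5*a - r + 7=-2*a^2 + 5*a + r*(-a - 1) + 7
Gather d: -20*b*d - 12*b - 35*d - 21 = -12*b + d*(-20*b - 35) - 21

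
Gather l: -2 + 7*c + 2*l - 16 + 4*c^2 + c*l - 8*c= 4*c^2 - c + l*(c + 2) - 18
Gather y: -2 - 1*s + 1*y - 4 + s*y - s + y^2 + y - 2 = -2*s + y^2 + y*(s + 2) - 8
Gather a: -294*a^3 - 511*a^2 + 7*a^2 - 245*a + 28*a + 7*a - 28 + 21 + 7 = -294*a^3 - 504*a^2 - 210*a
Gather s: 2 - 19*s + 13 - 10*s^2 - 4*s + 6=-10*s^2 - 23*s + 21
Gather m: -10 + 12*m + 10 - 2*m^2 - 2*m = -2*m^2 + 10*m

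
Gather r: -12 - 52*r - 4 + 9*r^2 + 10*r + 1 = 9*r^2 - 42*r - 15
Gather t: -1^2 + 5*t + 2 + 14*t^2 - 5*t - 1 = 14*t^2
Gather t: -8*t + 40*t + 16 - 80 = 32*t - 64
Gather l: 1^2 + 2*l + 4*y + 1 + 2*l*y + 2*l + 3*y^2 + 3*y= l*(2*y + 4) + 3*y^2 + 7*y + 2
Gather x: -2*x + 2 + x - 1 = 1 - x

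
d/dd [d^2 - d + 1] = 2*d - 1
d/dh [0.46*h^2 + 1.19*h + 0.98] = 0.92*h + 1.19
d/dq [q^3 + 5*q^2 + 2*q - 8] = 3*q^2 + 10*q + 2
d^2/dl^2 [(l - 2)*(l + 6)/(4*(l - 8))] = 42/(l^3 - 24*l^2 + 192*l - 512)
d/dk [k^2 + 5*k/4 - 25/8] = 2*k + 5/4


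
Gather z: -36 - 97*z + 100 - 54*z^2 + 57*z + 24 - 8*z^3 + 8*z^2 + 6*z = -8*z^3 - 46*z^2 - 34*z + 88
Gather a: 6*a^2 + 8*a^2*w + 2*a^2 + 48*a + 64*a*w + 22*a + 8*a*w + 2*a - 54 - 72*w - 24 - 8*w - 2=a^2*(8*w + 8) + a*(72*w + 72) - 80*w - 80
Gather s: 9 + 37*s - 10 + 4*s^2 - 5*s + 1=4*s^2 + 32*s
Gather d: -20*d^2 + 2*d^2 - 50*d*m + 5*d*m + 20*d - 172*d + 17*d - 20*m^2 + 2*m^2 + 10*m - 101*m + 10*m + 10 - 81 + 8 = -18*d^2 + d*(-45*m - 135) - 18*m^2 - 81*m - 63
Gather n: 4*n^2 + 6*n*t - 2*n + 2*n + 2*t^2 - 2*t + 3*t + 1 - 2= 4*n^2 + 6*n*t + 2*t^2 + t - 1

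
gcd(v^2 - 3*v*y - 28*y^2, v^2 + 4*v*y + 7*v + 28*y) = v + 4*y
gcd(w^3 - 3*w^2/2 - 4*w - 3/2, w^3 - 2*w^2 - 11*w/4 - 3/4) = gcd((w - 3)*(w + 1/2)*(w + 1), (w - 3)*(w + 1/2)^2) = w^2 - 5*w/2 - 3/2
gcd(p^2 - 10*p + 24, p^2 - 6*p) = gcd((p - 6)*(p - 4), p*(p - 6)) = p - 6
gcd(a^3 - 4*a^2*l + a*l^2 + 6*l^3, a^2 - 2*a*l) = a - 2*l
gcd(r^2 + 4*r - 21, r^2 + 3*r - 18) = r - 3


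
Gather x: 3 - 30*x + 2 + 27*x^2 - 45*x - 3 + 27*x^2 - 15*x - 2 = 54*x^2 - 90*x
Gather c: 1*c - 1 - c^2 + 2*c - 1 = -c^2 + 3*c - 2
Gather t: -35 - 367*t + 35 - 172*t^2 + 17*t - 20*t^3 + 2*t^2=-20*t^3 - 170*t^2 - 350*t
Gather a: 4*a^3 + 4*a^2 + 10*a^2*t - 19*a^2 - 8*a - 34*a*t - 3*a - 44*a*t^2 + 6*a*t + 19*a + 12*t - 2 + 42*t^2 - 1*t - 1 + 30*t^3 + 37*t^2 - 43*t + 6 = 4*a^3 + a^2*(10*t - 15) + a*(-44*t^2 - 28*t + 8) + 30*t^3 + 79*t^2 - 32*t + 3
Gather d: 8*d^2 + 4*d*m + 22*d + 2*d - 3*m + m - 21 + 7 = 8*d^2 + d*(4*m + 24) - 2*m - 14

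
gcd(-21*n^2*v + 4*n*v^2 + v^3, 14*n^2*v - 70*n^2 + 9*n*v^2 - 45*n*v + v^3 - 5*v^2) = 7*n + v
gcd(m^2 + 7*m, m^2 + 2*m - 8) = 1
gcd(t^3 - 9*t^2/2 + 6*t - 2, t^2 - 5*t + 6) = t - 2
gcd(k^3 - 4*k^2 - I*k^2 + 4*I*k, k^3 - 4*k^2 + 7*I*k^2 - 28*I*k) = k^2 - 4*k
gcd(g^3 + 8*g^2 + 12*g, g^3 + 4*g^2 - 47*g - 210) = g + 6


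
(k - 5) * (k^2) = k^3 - 5*k^2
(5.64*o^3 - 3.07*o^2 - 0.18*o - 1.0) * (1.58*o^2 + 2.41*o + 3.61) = 8.9112*o^5 + 8.7418*o^4 + 12.6773*o^3 - 13.0965*o^2 - 3.0598*o - 3.61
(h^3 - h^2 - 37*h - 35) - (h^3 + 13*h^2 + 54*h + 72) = -14*h^2 - 91*h - 107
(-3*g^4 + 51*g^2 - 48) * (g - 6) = -3*g^5 + 18*g^4 + 51*g^3 - 306*g^2 - 48*g + 288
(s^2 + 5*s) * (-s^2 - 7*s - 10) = -s^4 - 12*s^3 - 45*s^2 - 50*s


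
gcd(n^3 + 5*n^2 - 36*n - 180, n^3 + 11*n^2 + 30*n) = n^2 + 11*n + 30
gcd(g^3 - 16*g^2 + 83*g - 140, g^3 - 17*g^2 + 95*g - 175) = g^2 - 12*g + 35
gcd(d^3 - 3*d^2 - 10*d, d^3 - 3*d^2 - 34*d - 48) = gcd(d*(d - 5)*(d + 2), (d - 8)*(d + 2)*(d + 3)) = d + 2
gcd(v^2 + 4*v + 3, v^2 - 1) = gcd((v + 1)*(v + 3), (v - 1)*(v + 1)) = v + 1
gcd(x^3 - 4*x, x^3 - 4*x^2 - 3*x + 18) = x + 2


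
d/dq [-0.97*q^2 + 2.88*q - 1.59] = 2.88 - 1.94*q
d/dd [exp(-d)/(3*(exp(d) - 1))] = (1 - 2*exp(d))*exp(-d)/(3*(exp(2*d) - 2*exp(d) + 1))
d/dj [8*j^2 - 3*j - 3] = 16*j - 3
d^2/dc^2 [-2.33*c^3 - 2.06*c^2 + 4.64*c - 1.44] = -13.98*c - 4.12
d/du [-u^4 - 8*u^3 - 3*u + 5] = -4*u^3 - 24*u^2 - 3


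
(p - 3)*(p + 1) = p^2 - 2*p - 3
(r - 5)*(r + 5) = r^2 - 25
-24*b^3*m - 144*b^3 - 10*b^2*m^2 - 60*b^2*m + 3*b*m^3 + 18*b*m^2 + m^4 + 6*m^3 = (-3*b + m)*(2*b + m)*(4*b + m)*(m + 6)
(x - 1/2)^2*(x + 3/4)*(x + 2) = x^4 + 7*x^3/4 - x^2 - 13*x/16 + 3/8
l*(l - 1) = l^2 - l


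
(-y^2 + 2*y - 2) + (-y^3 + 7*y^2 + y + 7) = -y^3 + 6*y^2 + 3*y + 5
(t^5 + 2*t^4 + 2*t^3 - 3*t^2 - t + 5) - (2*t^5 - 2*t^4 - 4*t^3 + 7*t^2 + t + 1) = -t^5 + 4*t^4 + 6*t^3 - 10*t^2 - 2*t + 4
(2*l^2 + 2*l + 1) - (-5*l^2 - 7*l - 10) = 7*l^2 + 9*l + 11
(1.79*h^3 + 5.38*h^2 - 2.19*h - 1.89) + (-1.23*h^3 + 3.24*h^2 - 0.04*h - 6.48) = 0.56*h^3 + 8.62*h^2 - 2.23*h - 8.37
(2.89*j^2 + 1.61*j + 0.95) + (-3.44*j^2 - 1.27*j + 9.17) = -0.55*j^2 + 0.34*j + 10.12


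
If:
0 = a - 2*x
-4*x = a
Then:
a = 0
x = 0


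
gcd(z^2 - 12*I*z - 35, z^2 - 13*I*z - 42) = z - 7*I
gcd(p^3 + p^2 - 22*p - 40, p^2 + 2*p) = p + 2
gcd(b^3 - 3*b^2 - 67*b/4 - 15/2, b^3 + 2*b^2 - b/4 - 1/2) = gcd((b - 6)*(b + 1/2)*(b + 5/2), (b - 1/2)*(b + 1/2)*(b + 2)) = b + 1/2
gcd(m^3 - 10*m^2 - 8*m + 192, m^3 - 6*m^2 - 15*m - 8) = m - 8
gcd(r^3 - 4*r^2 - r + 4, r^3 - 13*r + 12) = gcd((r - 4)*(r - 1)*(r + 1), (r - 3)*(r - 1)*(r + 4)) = r - 1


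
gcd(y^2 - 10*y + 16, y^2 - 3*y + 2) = y - 2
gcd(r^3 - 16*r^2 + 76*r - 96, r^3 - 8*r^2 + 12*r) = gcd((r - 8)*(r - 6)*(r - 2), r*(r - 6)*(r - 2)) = r^2 - 8*r + 12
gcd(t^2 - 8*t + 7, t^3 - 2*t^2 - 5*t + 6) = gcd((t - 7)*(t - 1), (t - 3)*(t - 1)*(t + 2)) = t - 1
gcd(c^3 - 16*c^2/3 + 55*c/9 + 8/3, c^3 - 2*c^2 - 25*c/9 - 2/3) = c^2 - 8*c/3 - 1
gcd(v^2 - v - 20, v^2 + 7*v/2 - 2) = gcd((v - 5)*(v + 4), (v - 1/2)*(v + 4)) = v + 4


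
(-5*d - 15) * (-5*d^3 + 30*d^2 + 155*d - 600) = 25*d^4 - 75*d^3 - 1225*d^2 + 675*d + 9000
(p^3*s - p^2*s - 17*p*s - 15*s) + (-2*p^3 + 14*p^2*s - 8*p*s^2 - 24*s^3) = p^3*s - 2*p^3 + 13*p^2*s - 8*p*s^2 - 17*p*s - 24*s^3 - 15*s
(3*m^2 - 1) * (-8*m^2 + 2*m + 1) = -24*m^4 + 6*m^3 + 11*m^2 - 2*m - 1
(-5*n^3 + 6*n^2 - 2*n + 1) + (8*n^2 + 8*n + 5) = -5*n^3 + 14*n^2 + 6*n + 6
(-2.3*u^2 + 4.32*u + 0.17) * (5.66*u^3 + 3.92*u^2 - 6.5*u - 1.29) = -13.018*u^5 + 15.4352*u^4 + 32.8466*u^3 - 24.4466*u^2 - 6.6778*u - 0.2193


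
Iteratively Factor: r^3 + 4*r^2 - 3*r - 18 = (r + 3)*(r^2 + r - 6) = (r - 2)*(r + 3)*(r + 3)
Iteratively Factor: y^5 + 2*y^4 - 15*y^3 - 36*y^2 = (y + 3)*(y^4 - y^3 - 12*y^2) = (y - 4)*(y + 3)*(y^3 + 3*y^2) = y*(y - 4)*(y + 3)*(y^2 + 3*y) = y*(y - 4)*(y + 3)^2*(y)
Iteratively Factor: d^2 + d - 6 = (d - 2)*(d + 3)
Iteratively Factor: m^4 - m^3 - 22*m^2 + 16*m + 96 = (m + 2)*(m^3 - 3*m^2 - 16*m + 48) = (m - 4)*(m + 2)*(m^2 + m - 12) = (m - 4)*(m + 2)*(m + 4)*(m - 3)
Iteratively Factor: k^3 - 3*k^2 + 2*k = (k)*(k^2 - 3*k + 2) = k*(k - 1)*(k - 2)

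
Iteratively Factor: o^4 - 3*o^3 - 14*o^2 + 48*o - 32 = (o - 4)*(o^3 + o^2 - 10*o + 8) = (o - 4)*(o - 2)*(o^2 + 3*o - 4) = (o - 4)*(o - 2)*(o - 1)*(o + 4)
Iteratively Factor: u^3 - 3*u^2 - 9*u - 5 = (u + 1)*(u^2 - 4*u - 5) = (u - 5)*(u + 1)*(u + 1)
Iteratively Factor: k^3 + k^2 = (k)*(k^2 + k) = k^2*(k + 1)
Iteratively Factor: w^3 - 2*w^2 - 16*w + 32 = (w - 2)*(w^2 - 16) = (w - 2)*(w + 4)*(w - 4)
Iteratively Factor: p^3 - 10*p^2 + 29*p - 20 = (p - 1)*(p^2 - 9*p + 20) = (p - 5)*(p - 1)*(p - 4)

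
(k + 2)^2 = k^2 + 4*k + 4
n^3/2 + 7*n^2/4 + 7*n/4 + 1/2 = (n/2 + 1/4)*(n + 1)*(n + 2)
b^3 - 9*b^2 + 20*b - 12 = (b - 6)*(b - 2)*(b - 1)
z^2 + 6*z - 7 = (z - 1)*(z + 7)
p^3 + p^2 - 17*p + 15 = (p - 3)*(p - 1)*(p + 5)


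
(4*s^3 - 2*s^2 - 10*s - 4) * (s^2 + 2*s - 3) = 4*s^5 + 6*s^4 - 26*s^3 - 18*s^2 + 22*s + 12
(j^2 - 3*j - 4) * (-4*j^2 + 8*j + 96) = -4*j^4 + 20*j^3 + 88*j^2 - 320*j - 384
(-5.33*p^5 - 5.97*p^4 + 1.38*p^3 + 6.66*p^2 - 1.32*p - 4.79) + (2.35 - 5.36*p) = -5.33*p^5 - 5.97*p^4 + 1.38*p^3 + 6.66*p^2 - 6.68*p - 2.44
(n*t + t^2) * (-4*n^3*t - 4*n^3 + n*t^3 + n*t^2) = -4*n^4*t^2 - 4*n^4*t - 4*n^3*t^3 - 4*n^3*t^2 + n^2*t^4 + n^2*t^3 + n*t^5 + n*t^4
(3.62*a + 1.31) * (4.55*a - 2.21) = 16.471*a^2 - 2.0397*a - 2.8951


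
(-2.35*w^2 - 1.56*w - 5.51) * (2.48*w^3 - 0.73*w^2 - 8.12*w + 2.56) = -5.828*w^5 - 2.1533*w^4 + 6.556*w^3 + 10.6735*w^2 + 40.7476*w - 14.1056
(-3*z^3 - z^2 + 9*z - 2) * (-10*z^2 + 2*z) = 30*z^5 + 4*z^4 - 92*z^3 + 38*z^2 - 4*z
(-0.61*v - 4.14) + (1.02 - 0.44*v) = -1.05*v - 3.12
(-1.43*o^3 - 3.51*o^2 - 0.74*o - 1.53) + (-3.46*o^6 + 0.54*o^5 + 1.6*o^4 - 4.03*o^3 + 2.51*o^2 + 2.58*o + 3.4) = -3.46*o^6 + 0.54*o^5 + 1.6*o^4 - 5.46*o^3 - 1.0*o^2 + 1.84*o + 1.87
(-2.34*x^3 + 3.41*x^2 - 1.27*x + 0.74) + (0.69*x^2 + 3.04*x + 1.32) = -2.34*x^3 + 4.1*x^2 + 1.77*x + 2.06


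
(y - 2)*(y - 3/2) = y^2 - 7*y/2 + 3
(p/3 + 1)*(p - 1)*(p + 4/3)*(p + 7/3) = p^4/3 + 17*p^3/9 + 67*p^2/27 - 43*p/27 - 28/9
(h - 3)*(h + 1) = h^2 - 2*h - 3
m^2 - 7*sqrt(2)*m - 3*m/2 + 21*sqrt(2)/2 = (m - 3/2)*(m - 7*sqrt(2))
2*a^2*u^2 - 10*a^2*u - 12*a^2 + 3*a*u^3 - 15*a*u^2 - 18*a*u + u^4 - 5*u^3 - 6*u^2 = (a + u)*(2*a + u)*(u - 6)*(u + 1)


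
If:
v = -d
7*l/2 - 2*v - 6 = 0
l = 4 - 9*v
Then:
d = -16/67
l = 124/67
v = 16/67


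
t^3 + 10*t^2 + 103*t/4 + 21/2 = (t + 1/2)*(t + 7/2)*(t + 6)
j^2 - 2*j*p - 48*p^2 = (j - 8*p)*(j + 6*p)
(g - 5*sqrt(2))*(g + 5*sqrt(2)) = g^2 - 50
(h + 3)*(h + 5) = h^2 + 8*h + 15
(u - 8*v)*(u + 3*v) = u^2 - 5*u*v - 24*v^2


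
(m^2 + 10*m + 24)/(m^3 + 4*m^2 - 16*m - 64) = (m + 6)/(m^2 - 16)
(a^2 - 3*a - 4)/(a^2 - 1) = (a - 4)/(a - 1)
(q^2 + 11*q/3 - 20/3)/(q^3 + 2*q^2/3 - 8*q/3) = (q + 5)/(q*(q + 2))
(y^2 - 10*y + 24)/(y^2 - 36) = (y - 4)/(y + 6)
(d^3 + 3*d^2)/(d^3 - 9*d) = d/(d - 3)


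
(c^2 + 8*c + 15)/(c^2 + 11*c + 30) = (c + 3)/(c + 6)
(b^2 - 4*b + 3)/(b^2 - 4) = (b^2 - 4*b + 3)/(b^2 - 4)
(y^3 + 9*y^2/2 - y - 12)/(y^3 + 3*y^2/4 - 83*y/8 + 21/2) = 4*(y + 2)/(4*y - 7)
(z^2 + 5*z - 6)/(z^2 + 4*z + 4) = (z^2 + 5*z - 6)/(z^2 + 4*z + 4)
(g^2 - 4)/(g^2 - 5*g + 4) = (g^2 - 4)/(g^2 - 5*g + 4)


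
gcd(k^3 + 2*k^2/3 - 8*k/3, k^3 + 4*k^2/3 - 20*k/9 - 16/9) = k^2 + 2*k/3 - 8/3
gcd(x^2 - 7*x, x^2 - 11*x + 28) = x - 7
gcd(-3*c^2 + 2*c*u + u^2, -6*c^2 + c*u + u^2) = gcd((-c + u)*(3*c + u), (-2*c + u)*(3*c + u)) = 3*c + u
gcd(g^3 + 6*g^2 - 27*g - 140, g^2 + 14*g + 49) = g + 7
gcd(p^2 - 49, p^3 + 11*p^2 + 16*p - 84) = p + 7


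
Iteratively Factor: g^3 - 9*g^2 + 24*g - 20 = (g - 5)*(g^2 - 4*g + 4) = (g - 5)*(g - 2)*(g - 2)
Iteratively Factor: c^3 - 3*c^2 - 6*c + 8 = (c + 2)*(c^2 - 5*c + 4) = (c - 4)*(c + 2)*(c - 1)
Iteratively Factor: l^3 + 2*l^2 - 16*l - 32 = (l - 4)*(l^2 + 6*l + 8) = (l - 4)*(l + 4)*(l + 2)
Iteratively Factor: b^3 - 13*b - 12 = (b + 1)*(b^2 - b - 12) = (b + 1)*(b + 3)*(b - 4)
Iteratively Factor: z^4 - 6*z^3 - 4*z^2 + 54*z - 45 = (z - 3)*(z^3 - 3*z^2 - 13*z + 15) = (z - 3)*(z + 3)*(z^2 - 6*z + 5) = (z - 5)*(z - 3)*(z + 3)*(z - 1)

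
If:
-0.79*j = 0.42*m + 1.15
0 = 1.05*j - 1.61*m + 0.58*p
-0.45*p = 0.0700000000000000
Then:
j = -1.06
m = -0.75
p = -0.16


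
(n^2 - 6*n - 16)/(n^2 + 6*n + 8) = (n - 8)/(n + 4)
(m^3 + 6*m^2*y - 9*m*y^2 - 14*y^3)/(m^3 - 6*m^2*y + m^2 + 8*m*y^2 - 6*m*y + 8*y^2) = (-m^2 - 8*m*y - 7*y^2)/(-m^2 + 4*m*y - m + 4*y)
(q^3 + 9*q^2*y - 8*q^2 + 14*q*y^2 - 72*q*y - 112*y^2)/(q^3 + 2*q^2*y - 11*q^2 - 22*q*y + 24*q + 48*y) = (q + 7*y)/(q - 3)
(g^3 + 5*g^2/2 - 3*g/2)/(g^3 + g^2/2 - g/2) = (g + 3)/(g + 1)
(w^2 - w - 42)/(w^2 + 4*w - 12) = (w - 7)/(w - 2)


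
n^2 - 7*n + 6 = (n - 6)*(n - 1)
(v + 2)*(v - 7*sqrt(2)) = v^2 - 7*sqrt(2)*v + 2*v - 14*sqrt(2)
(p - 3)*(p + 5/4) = p^2 - 7*p/4 - 15/4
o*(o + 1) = o^2 + o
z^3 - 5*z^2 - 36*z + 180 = (z - 6)*(z - 5)*(z + 6)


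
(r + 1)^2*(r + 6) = r^3 + 8*r^2 + 13*r + 6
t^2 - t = t*(t - 1)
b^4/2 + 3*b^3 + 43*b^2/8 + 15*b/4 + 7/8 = (b/2 + 1/2)*(b + 1/2)*(b + 1)*(b + 7/2)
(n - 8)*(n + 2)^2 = n^3 - 4*n^2 - 28*n - 32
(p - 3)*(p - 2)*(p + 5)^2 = p^4 + 5*p^3 - 19*p^2 - 65*p + 150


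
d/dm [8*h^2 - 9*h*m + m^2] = -9*h + 2*m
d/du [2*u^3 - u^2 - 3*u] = 6*u^2 - 2*u - 3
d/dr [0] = 0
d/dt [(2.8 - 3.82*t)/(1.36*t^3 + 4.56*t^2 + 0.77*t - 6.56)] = (10.3904*t^3 + 5.9952*t^2 - 25.536*t + 22.9032)/(1.8496*t^6 + 12.4032*t^5 + 22.888*t^4 - 10.8208*t^3 - 59.2343*t^2 - 10.1024*t + 43.0336)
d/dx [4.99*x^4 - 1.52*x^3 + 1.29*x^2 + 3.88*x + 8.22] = 19.96*x^3 - 4.56*x^2 + 2.58*x + 3.88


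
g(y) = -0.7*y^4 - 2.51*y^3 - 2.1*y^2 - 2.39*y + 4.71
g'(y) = -2.8*y^3 - 7.53*y^2 - 4.2*y - 2.39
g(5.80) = -1361.68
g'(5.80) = -826.37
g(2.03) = -41.68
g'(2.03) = -65.37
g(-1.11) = 7.15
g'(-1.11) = -3.18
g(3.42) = -224.19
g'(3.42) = -216.83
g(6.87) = -2483.96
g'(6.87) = -1294.52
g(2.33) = -64.64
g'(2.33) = -88.47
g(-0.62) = 5.88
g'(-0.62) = -2.01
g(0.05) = 4.58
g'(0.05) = -2.62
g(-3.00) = 4.05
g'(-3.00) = 18.04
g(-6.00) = -421.59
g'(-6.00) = 356.53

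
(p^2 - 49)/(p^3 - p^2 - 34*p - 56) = (p + 7)/(p^2 + 6*p + 8)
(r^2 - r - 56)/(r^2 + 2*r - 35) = (r - 8)/(r - 5)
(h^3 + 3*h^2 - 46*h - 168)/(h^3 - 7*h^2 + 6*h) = (h^3 + 3*h^2 - 46*h - 168)/(h*(h^2 - 7*h + 6))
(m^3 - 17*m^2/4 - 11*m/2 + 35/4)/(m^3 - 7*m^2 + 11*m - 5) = (m + 7/4)/(m - 1)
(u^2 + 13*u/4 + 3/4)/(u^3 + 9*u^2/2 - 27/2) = (4*u + 1)/(2*(2*u^2 + 3*u - 9))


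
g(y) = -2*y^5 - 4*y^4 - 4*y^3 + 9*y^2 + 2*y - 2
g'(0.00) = 2.00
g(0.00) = -2.00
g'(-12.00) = -181654.00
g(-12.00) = 422902.00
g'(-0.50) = -8.62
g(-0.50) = -0.44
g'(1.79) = -198.66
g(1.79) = -70.34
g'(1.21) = -43.57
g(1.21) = -7.25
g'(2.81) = -1020.67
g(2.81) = -613.86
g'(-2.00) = -114.00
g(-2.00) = 62.00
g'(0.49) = 5.48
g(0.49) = 0.38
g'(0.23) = 5.28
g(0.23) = -1.13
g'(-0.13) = -0.51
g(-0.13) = -2.10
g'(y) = -10*y^4 - 16*y^3 - 12*y^2 + 18*y + 2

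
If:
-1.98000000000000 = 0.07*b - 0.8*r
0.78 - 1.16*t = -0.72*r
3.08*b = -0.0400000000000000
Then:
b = -0.01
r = 2.47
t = 2.21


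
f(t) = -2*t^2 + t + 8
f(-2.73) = -9.64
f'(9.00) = -35.00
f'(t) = 1 - 4*t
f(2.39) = -1.03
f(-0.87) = 5.62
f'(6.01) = -23.04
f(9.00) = -145.00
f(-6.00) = -70.00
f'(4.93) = -18.72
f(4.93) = -35.68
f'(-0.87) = 4.48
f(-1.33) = 3.13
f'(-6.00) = 25.00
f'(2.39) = -8.56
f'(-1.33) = 6.32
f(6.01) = -58.23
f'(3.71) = -13.84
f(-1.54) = 1.72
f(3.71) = -15.82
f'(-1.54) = 7.16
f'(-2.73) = 11.92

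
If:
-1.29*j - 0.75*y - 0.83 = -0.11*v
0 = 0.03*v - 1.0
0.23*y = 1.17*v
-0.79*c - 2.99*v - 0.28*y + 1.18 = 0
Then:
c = -184.77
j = -96.39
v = 33.33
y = 169.57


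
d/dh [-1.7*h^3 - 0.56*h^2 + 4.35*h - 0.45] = -5.1*h^2 - 1.12*h + 4.35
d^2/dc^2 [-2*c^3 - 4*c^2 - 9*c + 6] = -12*c - 8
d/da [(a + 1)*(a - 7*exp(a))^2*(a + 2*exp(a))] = (a - 7*exp(a))*((a + 1)*(a - 7*exp(a))*(2*exp(a) + 1) - 2*(a + 1)*(a + 2*exp(a))*(7*exp(a) - 1) + (a - 7*exp(a))*(a + 2*exp(a)))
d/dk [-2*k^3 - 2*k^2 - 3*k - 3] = -6*k^2 - 4*k - 3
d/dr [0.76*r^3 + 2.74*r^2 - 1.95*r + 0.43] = 2.28*r^2 + 5.48*r - 1.95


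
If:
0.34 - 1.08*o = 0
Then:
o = 0.31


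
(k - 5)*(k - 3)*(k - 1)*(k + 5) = k^4 - 4*k^3 - 22*k^2 + 100*k - 75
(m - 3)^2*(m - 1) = m^3 - 7*m^2 + 15*m - 9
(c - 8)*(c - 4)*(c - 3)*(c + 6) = c^4 - 9*c^3 - 22*c^2 + 312*c - 576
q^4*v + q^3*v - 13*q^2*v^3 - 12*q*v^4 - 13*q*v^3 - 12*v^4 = (q - 4*v)*(q + v)*(q + 3*v)*(q*v + v)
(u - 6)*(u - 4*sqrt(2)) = u^2 - 6*u - 4*sqrt(2)*u + 24*sqrt(2)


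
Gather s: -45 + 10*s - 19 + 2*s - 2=12*s - 66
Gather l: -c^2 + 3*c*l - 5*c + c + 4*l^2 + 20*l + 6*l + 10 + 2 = -c^2 - 4*c + 4*l^2 + l*(3*c + 26) + 12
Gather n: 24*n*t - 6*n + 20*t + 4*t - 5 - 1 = n*(24*t - 6) + 24*t - 6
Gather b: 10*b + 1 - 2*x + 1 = 10*b - 2*x + 2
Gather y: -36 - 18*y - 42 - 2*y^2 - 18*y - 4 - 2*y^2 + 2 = -4*y^2 - 36*y - 80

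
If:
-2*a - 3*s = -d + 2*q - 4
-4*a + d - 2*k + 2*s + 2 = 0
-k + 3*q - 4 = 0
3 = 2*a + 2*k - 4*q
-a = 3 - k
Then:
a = 19/8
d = 55/4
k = 43/8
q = 25/8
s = 9/4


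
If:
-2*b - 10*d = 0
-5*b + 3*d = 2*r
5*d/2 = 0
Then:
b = 0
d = 0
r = 0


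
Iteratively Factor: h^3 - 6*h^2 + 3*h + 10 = (h - 2)*(h^2 - 4*h - 5) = (h - 5)*(h - 2)*(h + 1)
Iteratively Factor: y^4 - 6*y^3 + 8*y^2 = (y)*(y^3 - 6*y^2 + 8*y) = y^2*(y^2 - 6*y + 8) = y^2*(y - 4)*(y - 2)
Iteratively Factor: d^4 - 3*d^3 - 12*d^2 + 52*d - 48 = (d + 4)*(d^3 - 7*d^2 + 16*d - 12) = (d - 3)*(d + 4)*(d^2 - 4*d + 4) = (d - 3)*(d - 2)*(d + 4)*(d - 2)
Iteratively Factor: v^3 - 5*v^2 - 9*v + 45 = (v + 3)*(v^2 - 8*v + 15) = (v - 3)*(v + 3)*(v - 5)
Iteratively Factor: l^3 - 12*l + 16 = (l - 2)*(l^2 + 2*l - 8) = (l - 2)*(l + 4)*(l - 2)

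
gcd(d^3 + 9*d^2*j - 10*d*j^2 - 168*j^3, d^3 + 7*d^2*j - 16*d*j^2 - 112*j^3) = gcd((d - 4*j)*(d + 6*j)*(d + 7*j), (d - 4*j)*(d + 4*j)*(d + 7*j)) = d^2 + 3*d*j - 28*j^2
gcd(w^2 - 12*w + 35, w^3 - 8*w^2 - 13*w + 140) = w^2 - 12*w + 35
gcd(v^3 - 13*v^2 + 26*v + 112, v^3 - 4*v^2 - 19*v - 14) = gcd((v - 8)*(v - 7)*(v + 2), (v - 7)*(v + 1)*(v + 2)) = v^2 - 5*v - 14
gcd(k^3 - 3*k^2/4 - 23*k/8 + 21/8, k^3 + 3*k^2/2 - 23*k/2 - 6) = 1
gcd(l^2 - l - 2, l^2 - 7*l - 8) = l + 1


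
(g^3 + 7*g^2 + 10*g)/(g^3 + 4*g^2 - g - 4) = g*(g^2 + 7*g + 10)/(g^3 + 4*g^2 - g - 4)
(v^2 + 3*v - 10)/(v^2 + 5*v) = (v - 2)/v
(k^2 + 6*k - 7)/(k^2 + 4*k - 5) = (k + 7)/(k + 5)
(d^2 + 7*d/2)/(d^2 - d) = (d + 7/2)/(d - 1)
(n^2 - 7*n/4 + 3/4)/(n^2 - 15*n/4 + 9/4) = (n - 1)/(n - 3)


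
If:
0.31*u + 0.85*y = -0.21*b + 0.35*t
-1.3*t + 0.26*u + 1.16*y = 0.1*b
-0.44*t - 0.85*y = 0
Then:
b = 8.66036533559898*y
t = -1.93181818181818*y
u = -10.7897196261682*y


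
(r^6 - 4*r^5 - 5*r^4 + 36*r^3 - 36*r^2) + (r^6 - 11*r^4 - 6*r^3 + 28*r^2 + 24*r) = 2*r^6 - 4*r^5 - 16*r^4 + 30*r^3 - 8*r^2 + 24*r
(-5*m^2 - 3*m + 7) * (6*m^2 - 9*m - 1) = -30*m^4 + 27*m^3 + 74*m^2 - 60*m - 7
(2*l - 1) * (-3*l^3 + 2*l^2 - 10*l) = -6*l^4 + 7*l^3 - 22*l^2 + 10*l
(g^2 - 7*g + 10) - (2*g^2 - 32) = -g^2 - 7*g + 42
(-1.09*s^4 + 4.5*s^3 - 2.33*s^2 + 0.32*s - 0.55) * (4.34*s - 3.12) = -4.7306*s^5 + 22.9308*s^4 - 24.1522*s^3 + 8.6584*s^2 - 3.3854*s + 1.716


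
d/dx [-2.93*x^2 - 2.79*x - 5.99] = -5.86*x - 2.79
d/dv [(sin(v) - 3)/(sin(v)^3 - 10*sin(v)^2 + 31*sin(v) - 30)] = (7 - 2*sin(v))*cos(v)/((sin(v) - 5)^2*(sin(v) - 2)^2)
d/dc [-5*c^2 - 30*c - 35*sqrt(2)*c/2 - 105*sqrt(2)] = -10*c - 30 - 35*sqrt(2)/2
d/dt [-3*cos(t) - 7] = 3*sin(t)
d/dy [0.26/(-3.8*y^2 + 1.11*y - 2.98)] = (1.976*y - 0.2886)/(3.8*y^2 - 1.11*y + 2.98)^2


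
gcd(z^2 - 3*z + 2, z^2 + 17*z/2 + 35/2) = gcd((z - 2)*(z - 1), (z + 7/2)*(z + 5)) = 1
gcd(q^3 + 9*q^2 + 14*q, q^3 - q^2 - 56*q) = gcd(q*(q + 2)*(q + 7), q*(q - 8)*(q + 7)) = q^2 + 7*q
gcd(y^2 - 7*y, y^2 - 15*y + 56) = y - 7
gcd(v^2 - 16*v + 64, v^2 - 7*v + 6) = 1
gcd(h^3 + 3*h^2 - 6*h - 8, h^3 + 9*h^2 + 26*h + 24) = h + 4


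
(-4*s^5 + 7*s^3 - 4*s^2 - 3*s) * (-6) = 24*s^5 - 42*s^3 + 24*s^2 + 18*s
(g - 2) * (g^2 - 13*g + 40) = g^3 - 15*g^2 + 66*g - 80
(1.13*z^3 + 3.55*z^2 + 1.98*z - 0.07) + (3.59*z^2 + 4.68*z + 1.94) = 1.13*z^3 + 7.14*z^2 + 6.66*z + 1.87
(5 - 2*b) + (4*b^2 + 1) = 4*b^2 - 2*b + 6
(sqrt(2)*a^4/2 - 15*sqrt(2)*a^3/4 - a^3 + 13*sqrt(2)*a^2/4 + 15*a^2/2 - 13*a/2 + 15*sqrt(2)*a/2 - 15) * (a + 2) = sqrt(2)*a^5/2 - 11*sqrt(2)*a^4/4 - a^4 - 17*sqrt(2)*a^3/4 + 11*a^3/2 + 17*a^2/2 + 14*sqrt(2)*a^2 - 28*a + 15*sqrt(2)*a - 30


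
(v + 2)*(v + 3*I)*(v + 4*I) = v^3 + 2*v^2 + 7*I*v^2 - 12*v + 14*I*v - 24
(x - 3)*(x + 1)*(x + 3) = x^3 + x^2 - 9*x - 9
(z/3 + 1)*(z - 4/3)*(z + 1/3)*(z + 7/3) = z^4/3 + 13*z^3/9 + 11*z^2/27 - 253*z/81 - 28/27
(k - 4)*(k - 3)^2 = k^3 - 10*k^2 + 33*k - 36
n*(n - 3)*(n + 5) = n^3 + 2*n^2 - 15*n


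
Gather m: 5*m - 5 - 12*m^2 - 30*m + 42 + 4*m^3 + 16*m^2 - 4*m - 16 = 4*m^3 + 4*m^2 - 29*m + 21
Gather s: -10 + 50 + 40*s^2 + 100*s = 40*s^2 + 100*s + 40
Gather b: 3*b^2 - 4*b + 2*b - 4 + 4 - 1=3*b^2 - 2*b - 1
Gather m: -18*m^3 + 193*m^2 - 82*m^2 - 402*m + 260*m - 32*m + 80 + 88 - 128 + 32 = -18*m^3 + 111*m^2 - 174*m + 72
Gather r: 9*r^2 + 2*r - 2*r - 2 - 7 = 9*r^2 - 9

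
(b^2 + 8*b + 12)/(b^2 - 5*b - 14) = (b + 6)/(b - 7)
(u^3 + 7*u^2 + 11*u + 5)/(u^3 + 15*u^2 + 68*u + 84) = (u^3 + 7*u^2 + 11*u + 5)/(u^3 + 15*u^2 + 68*u + 84)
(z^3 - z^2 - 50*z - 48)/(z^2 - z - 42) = (z^2 - 7*z - 8)/(z - 7)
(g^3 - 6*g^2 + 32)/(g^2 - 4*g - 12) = (g^2 - 8*g + 16)/(g - 6)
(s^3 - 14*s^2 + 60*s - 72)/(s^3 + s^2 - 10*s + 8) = (s^2 - 12*s + 36)/(s^2 + 3*s - 4)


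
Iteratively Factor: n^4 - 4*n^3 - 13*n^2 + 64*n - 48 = (n - 4)*(n^3 - 13*n + 12) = (n - 4)*(n - 1)*(n^2 + n - 12) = (n - 4)*(n - 3)*(n - 1)*(n + 4)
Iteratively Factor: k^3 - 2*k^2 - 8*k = (k)*(k^2 - 2*k - 8) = k*(k + 2)*(k - 4)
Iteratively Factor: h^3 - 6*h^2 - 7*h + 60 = (h + 3)*(h^2 - 9*h + 20) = (h - 5)*(h + 3)*(h - 4)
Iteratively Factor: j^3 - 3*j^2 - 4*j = (j - 4)*(j^2 + j) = (j - 4)*(j + 1)*(j)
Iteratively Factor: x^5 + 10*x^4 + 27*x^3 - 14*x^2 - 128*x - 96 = (x - 2)*(x^4 + 12*x^3 + 51*x^2 + 88*x + 48) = (x - 2)*(x + 4)*(x^3 + 8*x^2 + 19*x + 12) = (x - 2)*(x + 4)^2*(x^2 + 4*x + 3) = (x - 2)*(x + 3)*(x + 4)^2*(x + 1)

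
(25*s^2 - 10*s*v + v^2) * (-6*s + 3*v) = -150*s^3 + 135*s^2*v - 36*s*v^2 + 3*v^3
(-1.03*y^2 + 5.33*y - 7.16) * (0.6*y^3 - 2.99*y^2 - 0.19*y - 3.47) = -0.618*y^5 + 6.2777*y^4 - 20.037*y^3 + 23.9698*y^2 - 17.1347*y + 24.8452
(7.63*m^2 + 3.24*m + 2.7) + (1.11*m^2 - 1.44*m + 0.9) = 8.74*m^2 + 1.8*m + 3.6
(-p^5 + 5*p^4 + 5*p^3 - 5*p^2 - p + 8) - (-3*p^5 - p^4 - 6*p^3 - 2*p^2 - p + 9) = 2*p^5 + 6*p^4 + 11*p^3 - 3*p^2 - 1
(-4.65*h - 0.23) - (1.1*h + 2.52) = -5.75*h - 2.75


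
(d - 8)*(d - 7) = d^2 - 15*d + 56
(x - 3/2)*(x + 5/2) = x^2 + x - 15/4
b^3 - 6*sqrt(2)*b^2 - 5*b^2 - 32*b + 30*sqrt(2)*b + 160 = (b - 5)*(b - 8*sqrt(2))*(b + 2*sqrt(2))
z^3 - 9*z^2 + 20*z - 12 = (z - 6)*(z - 2)*(z - 1)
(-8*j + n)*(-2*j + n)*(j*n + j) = 16*j^3*n + 16*j^3 - 10*j^2*n^2 - 10*j^2*n + j*n^3 + j*n^2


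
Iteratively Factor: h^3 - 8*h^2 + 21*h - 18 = (h - 3)*(h^2 - 5*h + 6) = (h - 3)^2*(h - 2)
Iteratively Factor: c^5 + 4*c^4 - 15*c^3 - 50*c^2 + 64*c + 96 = (c - 2)*(c^4 + 6*c^3 - 3*c^2 - 56*c - 48) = (c - 2)*(c + 1)*(c^3 + 5*c^2 - 8*c - 48) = (c - 3)*(c - 2)*(c + 1)*(c^2 + 8*c + 16) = (c - 3)*(c - 2)*(c + 1)*(c + 4)*(c + 4)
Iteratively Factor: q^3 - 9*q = (q)*(q^2 - 9) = q*(q + 3)*(q - 3)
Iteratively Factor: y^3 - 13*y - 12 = (y + 3)*(y^2 - 3*y - 4) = (y + 1)*(y + 3)*(y - 4)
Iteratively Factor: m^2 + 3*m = (m + 3)*(m)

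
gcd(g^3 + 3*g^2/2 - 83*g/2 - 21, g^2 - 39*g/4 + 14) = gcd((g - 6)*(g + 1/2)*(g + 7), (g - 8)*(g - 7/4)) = 1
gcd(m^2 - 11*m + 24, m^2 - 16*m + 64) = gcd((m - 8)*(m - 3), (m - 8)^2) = m - 8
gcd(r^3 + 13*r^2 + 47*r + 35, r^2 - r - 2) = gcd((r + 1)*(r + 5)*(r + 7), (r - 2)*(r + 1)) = r + 1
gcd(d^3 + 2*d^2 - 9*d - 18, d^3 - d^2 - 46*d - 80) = d + 2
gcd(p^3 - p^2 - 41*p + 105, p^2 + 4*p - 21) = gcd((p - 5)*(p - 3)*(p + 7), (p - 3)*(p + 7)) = p^2 + 4*p - 21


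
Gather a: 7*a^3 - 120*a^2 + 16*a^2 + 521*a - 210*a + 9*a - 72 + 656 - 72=7*a^3 - 104*a^2 + 320*a + 512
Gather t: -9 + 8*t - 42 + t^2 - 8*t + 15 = t^2 - 36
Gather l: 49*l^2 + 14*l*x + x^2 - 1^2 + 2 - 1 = 49*l^2 + 14*l*x + x^2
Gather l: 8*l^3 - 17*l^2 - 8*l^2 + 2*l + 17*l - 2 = 8*l^3 - 25*l^2 + 19*l - 2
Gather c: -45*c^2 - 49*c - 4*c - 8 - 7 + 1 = -45*c^2 - 53*c - 14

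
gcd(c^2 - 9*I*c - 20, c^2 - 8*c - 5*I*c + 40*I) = c - 5*I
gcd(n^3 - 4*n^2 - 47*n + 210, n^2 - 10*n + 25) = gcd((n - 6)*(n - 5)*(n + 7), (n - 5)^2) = n - 5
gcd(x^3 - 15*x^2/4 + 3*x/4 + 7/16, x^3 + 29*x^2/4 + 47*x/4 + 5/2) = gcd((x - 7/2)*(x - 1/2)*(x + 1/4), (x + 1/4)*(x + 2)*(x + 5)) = x + 1/4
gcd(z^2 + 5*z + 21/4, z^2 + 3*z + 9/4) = z + 3/2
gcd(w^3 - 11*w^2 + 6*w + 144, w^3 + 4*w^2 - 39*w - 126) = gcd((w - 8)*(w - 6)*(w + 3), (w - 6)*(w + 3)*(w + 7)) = w^2 - 3*w - 18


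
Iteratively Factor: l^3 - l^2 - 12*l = (l + 3)*(l^2 - 4*l) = (l - 4)*(l + 3)*(l)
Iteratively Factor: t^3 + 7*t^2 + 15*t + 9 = (t + 3)*(t^2 + 4*t + 3) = (t + 1)*(t + 3)*(t + 3)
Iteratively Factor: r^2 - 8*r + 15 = (r - 3)*(r - 5)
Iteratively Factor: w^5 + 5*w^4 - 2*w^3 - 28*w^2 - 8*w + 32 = (w + 2)*(w^4 + 3*w^3 - 8*w^2 - 12*w + 16) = (w - 2)*(w + 2)*(w^3 + 5*w^2 + 2*w - 8) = (w - 2)*(w - 1)*(w + 2)*(w^2 + 6*w + 8) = (w - 2)*(w - 1)*(w + 2)^2*(w + 4)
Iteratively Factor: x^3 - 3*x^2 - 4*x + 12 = (x + 2)*(x^2 - 5*x + 6) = (x - 3)*(x + 2)*(x - 2)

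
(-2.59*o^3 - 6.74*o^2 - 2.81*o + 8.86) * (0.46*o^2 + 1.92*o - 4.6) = -1.1914*o^5 - 8.0732*o^4 - 2.3194*o^3 + 29.6844*o^2 + 29.9372*o - 40.756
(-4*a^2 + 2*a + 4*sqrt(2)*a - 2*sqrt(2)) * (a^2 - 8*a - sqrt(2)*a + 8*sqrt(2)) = -4*a^4 + 8*sqrt(2)*a^3 + 34*a^3 - 68*sqrt(2)*a^2 - 24*a^2 + 32*sqrt(2)*a + 68*a - 32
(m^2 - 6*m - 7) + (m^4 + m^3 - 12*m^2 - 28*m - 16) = m^4 + m^3 - 11*m^2 - 34*m - 23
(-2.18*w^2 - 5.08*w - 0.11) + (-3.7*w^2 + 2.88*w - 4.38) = -5.88*w^2 - 2.2*w - 4.49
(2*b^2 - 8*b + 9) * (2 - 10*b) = -20*b^3 + 84*b^2 - 106*b + 18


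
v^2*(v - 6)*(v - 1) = v^4 - 7*v^3 + 6*v^2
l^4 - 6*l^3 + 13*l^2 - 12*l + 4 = (l - 2)^2*(l - 1)^2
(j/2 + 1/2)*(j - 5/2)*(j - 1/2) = j^3/2 - j^2 - 7*j/8 + 5/8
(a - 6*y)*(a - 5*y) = a^2 - 11*a*y + 30*y^2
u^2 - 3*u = u*(u - 3)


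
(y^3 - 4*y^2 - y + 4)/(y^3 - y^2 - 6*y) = (-y^3 + 4*y^2 + y - 4)/(y*(-y^2 + y + 6))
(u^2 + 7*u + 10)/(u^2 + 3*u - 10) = (u + 2)/(u - 2)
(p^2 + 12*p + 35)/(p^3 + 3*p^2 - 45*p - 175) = (p + 7)/(p^2 - 2*p - 35)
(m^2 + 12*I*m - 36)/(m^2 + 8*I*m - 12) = (m + 6*I)/(m + 2*I)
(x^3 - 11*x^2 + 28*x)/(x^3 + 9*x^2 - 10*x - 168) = x*(x - 7)/(x^2 + 13*x + 42)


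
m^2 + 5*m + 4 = (m + 1)*(m + 4)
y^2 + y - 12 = (y - 3)*(y + 4)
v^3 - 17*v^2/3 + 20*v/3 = v*(v - 4)*(v - 5/3)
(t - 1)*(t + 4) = t^2 + 3*t - 4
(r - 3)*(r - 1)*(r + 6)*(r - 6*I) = r^4 + 2*r^3 - 6*I*r^3 - 21*r^2 - 12*I*r^2 + 18*r + 126*I*r - 108*I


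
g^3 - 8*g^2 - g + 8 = (g - 8)*(g - 1)*(g + 1)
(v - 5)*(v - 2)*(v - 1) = v^3 - 8*v^2 + 17*v - 10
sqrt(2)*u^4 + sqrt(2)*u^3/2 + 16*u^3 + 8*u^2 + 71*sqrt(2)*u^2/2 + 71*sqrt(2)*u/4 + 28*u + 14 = (u + sqrt(2)/2)*(u + 7*sqrt(2)/2)*(u + 4*sqrt(2))*(sqrt(2)*u + sqrt(2)/2)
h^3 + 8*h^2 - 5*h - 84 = (h - 3)*(h + 4)*(h + 7)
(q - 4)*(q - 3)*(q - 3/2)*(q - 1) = q^4 - 19*q^3/2 + 31*q^2 - 81*q/2 + 18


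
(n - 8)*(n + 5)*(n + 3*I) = n^3 - 3*n^2 + 3*I*n^2 - 40*n - 9*I*n - 120*I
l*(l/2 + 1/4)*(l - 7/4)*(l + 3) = l^4/2 + 7*l^3/8 - 37*l^2/16 - 21*l/16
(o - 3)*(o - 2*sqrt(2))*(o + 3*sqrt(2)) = o^3 - 3*o^2 + sqrt(2)*o^2 - 12*o - 3*sqrt(2)*o + 36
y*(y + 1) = y^2 + y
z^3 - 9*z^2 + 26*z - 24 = (z - 4)*(z - 3)*(z - 2)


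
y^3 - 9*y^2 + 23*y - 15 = (y - 5)*(y - 3)*(y - 1)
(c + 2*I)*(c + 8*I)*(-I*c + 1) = -I*c^3 + 11*c^2 + 26*I*c - 16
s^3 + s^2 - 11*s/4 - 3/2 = (s - 3/2)*(s + 1/2)*(s + 2)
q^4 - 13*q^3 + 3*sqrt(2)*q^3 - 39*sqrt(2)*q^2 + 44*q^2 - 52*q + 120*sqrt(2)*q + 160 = (q - 8)*(q - 5)*(q + sqrt(2))*(q + 2*sqrt(2))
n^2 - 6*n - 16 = (n - 8)*(n + 2)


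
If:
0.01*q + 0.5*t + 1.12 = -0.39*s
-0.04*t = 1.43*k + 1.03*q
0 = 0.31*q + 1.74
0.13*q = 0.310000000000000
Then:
No Solution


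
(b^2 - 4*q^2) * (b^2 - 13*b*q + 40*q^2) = b^4 - 13*b^3*q + 36*b^2*q^2 + 52*b*q^3 - 160*q^4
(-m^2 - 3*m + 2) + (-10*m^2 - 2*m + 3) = -11*m^2 - 5*m + 5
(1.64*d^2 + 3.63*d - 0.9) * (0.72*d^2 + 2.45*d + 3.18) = 1.1808*d^4 + 6.6316*d^3 + 13.4607*d^2 + 9.3384*d - 2.862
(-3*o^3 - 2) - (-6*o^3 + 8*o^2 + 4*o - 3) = 3*o^3 - 8*o^2 - 4*o + 1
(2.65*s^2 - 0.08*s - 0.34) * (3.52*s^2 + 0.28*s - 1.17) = 9.328*s^4 + 0.4604*s^3 - 4.3197*s^2 - 0.00160000000000002*s + 0.3978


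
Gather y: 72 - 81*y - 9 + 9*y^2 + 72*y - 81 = 9*y^2 - 9*y - 18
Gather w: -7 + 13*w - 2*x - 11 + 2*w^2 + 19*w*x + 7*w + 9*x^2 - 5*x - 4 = 2*w^2 + w*(19*x + 20) + 9*x^2 - 7*x - 22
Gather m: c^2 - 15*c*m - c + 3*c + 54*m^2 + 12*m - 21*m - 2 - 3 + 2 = c^2 + 2*c + 54*m^2 + m*(-15*c - 9) - 3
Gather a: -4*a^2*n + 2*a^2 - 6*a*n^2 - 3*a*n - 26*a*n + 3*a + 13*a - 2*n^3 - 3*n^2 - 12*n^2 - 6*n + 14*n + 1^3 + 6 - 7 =a^2*(2 - 4*n) + a*(-6*n^2 - 29*n + 16) - 2*n^3 - 15*n^2 + 8*n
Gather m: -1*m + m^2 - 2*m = m^2 - 3*m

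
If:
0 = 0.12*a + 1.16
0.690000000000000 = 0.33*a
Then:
No Solution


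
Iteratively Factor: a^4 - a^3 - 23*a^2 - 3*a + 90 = (a + 3)*(a^3 - 4*a^2 - 11*a + 30) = (a + 3)^2*(a^2 - 7*a + 10) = (a - 5)*(a + 3)^2*(a - 2)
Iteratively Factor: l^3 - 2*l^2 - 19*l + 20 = (l + 4)*(l^2 - 6*l + 5) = (l - 5)*(l + 4)*(l - 1)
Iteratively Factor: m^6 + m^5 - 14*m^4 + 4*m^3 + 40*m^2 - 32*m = (m + 2)*(m^5 - m^4 - 12*m^3 + 28*m^2 - 16*m) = m*(m + 2)*(m^4 - m^3 - 12*m^2 + 28*m - 16) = m*(m - 2)*(m + 2)*(m^3 + m^2 - 10*m + 8) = m*(m - 2)*(m - 1)*(m + 2)*(m^2 + 2*m - 8) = m*(m - 2)^2*(m - 1)*(m + 2)*(m + 4)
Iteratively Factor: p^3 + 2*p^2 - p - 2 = (p + 2)*(p^2 - 1) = (p - 1)*(p + 2)*(p + 1)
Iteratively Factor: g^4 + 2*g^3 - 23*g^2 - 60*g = (g + 4)*(g^3 - 2*g^2 - 15*g) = (g - 5)*(g + 4)*(g^2 + 3*g) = g*(g - 5)*(g + 4)*(g + 3)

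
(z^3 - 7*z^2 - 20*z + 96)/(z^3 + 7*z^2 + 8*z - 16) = (z^2 - 11*z + 24)/(z^2 + 3*z - 4)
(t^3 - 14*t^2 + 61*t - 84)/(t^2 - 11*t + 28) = t - 3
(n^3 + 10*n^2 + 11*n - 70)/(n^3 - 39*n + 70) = (n + 5)/(n - 5)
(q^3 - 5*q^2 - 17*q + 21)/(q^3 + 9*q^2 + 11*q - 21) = (q - 7)/(q + 7)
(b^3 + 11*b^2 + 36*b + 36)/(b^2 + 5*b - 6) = (b^2 + 5*b + 6)/(b - 1)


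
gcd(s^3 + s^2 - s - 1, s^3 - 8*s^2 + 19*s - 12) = s - 1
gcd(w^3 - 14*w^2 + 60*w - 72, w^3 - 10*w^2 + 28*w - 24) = w^2 - 8*w + 12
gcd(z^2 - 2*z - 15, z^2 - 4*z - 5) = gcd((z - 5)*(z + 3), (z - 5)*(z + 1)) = z - 5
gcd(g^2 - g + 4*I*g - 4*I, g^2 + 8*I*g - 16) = g + 4*I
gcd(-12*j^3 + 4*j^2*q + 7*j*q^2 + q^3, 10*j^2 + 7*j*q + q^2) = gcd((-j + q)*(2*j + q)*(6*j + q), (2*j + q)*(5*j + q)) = 2*j + q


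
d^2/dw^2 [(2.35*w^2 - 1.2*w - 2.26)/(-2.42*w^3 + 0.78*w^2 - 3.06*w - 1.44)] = (-27.52508*w^6 + 42.16608*w^5 + 249.648168*w^4 + 18.864024*w^3 + 42.646176*w^2 - 71.531856*w + 27.079056)/(14.172488*w^9 - 13.703976*w^8 + 58.178736*w^7 - 9.83123999999999*w^6 + 57.255984*w^5 + 44.698392*w^4 + 23.085*w^3 + 35.598528*w^2 + 19.035648*w + 2.985984)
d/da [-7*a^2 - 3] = -14*a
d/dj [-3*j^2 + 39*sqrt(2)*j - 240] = -6*j + 39*sqrt(2)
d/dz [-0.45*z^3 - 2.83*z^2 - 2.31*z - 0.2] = -1.35*z^2 - 5.66*z - 2.31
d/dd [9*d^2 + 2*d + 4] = 18*d + 2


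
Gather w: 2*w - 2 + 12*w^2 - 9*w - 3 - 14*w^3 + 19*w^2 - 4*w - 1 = -14*w^3 + 31*w^2 - 11*w - 6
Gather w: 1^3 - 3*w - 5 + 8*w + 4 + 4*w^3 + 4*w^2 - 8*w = 4*w^3 + 4*w^2 - 3*w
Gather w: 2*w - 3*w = -w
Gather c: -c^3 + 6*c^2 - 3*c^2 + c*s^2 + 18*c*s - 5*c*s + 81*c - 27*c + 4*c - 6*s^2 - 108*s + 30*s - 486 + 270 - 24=-c^3 + 3*c^2 + c*(s^2 + 13*s + 58) - 6*s^2 - 78*s - 240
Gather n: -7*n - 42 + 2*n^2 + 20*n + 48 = 2*n^2 + 13*n + 6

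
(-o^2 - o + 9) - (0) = -o^2 - o + 9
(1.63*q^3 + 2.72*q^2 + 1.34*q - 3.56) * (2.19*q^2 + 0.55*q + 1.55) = 3.5697*q^5 + 6.8533*q^4 + 6.9571*q^3 - 2.8434*q^2 + 0.119*q - 5.518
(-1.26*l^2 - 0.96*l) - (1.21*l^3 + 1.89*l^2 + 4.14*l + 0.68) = -1.21*l^3 - 3.15*l^2 - 5.1*l - 0.68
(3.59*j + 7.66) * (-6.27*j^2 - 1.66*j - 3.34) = -22.5093*j^3 - 53.9876*j^2 - 24.7062*j - 25.5844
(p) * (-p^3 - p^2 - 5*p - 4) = -p^4 - p^3 - 5*p^2 - 4*p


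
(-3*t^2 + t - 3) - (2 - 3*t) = -3*t^2 + 4*t - 5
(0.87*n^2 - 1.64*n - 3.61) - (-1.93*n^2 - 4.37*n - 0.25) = 2.8*n^2 + 2.73*n - 3.36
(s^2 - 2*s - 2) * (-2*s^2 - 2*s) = -2*s^4 + 2*s^3 + 8*s^2 + 4*s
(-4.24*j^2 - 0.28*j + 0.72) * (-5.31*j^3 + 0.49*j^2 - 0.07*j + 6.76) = 22.5144*j^5 - 0.5908*j^4 - 3.6636*j^3 - 28.29*j^2 - 1.9432*j + 4.8672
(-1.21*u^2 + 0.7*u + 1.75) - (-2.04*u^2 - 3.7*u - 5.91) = 0.83*u^2 + 4.4*u + 7.66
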